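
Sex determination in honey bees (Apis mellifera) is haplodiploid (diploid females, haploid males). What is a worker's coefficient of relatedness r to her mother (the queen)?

One meiotic link between diploid queen and diploid daughter: r = 1/2.

0.5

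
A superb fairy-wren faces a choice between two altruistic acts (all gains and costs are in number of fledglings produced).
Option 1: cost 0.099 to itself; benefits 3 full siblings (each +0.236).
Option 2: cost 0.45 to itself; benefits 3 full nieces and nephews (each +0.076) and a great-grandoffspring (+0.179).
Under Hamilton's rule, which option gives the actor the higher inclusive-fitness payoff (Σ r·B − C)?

Option 1: r to a full sibling = 0.5.
Option 1: Σ r·B − C = (3·0.5·0.236) − 0.099 = 0.255.
Option 2: r to a full niece or nephew = 0.25.
Option 2: r to a great-grandoffspring = 0.125.
Option 2: Σ r·B − C = (3·0.25·0.076 + 1·0.125·0.179) − 0.45 = -0.370625.
Option 1 has the higher net inclusive-fitness payoff.

Option 1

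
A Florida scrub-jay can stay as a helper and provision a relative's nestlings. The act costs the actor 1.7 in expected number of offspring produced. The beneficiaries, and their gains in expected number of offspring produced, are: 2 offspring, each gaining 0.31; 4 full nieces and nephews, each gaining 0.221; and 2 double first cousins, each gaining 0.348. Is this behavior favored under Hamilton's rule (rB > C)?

Hamilton's rule: the trait is favored when the sum of r·B over every recipient exceeds the actor's cost C.
r to an offspring = 0.5 (one parent–offspring link: r = (1/2)^1 = 1/2).
r to a full niece or nephew = 1/4 (full aunt/uncle↔niece/nephew: two paths of length 3 through the shared grandparent pair: r = 2·(1/2)^3 = 1/4).
r to a double first cousin = 0.25 (double first cousins share both grandparent pairs — four paths of length 4: r = 4·(1/2)^4 = 1/4).
Summing one r·B term per recipient: 2·0.5·0.31 + 4·0.25·0.221 + 2·0.25·0.348 = 0.705.
0.705 < 1.7: the indirect benefit is less than the cost.

No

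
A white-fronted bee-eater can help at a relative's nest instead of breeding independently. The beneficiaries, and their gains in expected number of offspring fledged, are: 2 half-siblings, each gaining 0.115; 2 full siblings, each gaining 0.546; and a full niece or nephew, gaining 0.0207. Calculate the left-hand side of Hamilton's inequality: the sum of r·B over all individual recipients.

0.608675

r to a half-sibling = 0.25 (half-sibs share one parent — one path of length 2: r = (1/2)^2 = 1/4).
r to a full sibling = 0.5 (full sibs share both parents — two paths of length 2: r = 2·(1/2)^2 = 1/2).
r to a full niece or nephew = 1/4 (full aunt/uncle↔niece/nephew: two paths of length 3 through the shared grandparent pair: r = 2·(1/2)^3 = 1/4).
Summing one r·B term per recipient: 2·0.25·0.115 + 2·0.5·0.546 + 1·0.25·0.0207 = 0.608675.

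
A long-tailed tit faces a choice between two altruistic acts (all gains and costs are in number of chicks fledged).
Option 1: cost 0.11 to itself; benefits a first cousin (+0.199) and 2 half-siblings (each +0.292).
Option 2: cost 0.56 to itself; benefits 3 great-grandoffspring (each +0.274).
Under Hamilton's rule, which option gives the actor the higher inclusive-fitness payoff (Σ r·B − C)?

Option 1

Option 1: r to a first cousin = 0.125.
Option 1: r to a half-sibling = 0.25.
Option 1: Σ r·B − C = (1·0.125·0.199 + 2·0.25·0.292) − 0.11 = 0.060875.
Option 2: r to a great-grandoffspring = 0.125.
Option 2: Σ r·B − C = (3·0.125·0.274) − 0.56 = -0.45725.
Option 1 has the higher net inclusive-fitness payoff.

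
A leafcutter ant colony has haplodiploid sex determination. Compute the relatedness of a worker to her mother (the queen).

0.5

One meiotic link between diploid queen and diploid daughter: r = 1/2.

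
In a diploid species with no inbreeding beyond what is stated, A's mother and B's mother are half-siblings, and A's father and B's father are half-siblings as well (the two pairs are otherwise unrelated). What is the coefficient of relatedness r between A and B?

Wright's path rule: contributions from independent ancestry routes add.
A and B are related in two ways: half first cousins through their mothers (r = 1/16) and half first cousins through their fathers (r = 1/16).
r = 1/16 + 1/16 = 1/8 = 0.125.

0.125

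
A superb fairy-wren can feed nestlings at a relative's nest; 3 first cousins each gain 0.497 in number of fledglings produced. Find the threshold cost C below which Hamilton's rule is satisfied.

0.186375

r to a first cousin = 1/8 (first cousins share one grandparent pair — two paths of length 4: r = 2·(1/2)^4 = 1/8).
Hamilton's rule: n·r·B > C, so the trait is favored while C < n·r·B = 3·0.125·0.497 = 0.186375.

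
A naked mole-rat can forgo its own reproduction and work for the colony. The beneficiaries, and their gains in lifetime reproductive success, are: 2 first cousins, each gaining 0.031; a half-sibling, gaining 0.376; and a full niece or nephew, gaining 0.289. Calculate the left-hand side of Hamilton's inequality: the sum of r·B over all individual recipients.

r to a first cousin = 1/8 (first cousins share one grandparent pair — two paths of length 4: r = 2·(1/2)^4 = 1/8).
r to a half-sibling = 0.25 (half-sibs share one parent — one path of length 2: r = (1/2)^2 = 1/4).
r to a full niece or nephew = 0.25 (full aunt/uncle↔niece/nephew: two paths of length 3 through the shared grandparent pair: r = 2·(1/2)^3 = 1/4).
Summing one r·B term per recipient: 2·0.125·0.031 + 1·0.25·0.376 + 1·0.25·0.289 = 0.174.

0.174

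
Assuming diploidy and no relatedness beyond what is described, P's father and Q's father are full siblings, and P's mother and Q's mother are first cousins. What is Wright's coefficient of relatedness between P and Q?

0.15625

Wright's path rule: contributions from independent ancestry routes add.
P and Q are related in two ways: first cousins through their fathers (r = 1/8) and second cousins through their mothers (r = 1/32).
r = 1/8 + 1/32 = 5/32 = 0.15625.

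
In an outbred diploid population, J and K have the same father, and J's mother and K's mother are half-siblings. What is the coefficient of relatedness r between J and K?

Independent pedigree routes through distinct common ancestors add.
J and K are related in two ways: half-sibs through their shared father (r = 1/4) and half first cousins through their mothers (r = 1/16).
r = 1/4 + 1/16 = 5/16 = 0.3125.

0.3125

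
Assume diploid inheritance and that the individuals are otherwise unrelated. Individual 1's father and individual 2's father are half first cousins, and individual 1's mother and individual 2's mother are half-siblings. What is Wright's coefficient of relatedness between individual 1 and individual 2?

0.078125

Relatedness sums over independent paths through distinct common ancestors.
Individual 1 and individual 2 are related in two ways: half second cousins through their fathers (r = 1/64) and half first cousins through their mothers (r = 1/16).
r = 1/64 + 1/16 = 5/64 = 0.078125.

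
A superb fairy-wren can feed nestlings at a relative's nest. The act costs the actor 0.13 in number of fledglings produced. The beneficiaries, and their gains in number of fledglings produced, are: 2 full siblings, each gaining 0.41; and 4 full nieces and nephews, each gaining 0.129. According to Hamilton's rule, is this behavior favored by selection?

Hamilton's rule: the trait is favored when the sum of r·B over every recipient exceeds the actor's cost C.
r to a full sibling = 0.5 (full sibs share both parents — two paths of length 2: r = 2·(1/2)^2 = 1/2).
r to a full niece or nephew = 1/4 (full aunt/uncle↔niece/nephew: two paths of length 3 through the shared grandparent pair: r = 2·(1/2)^3 = 1/4).
Summing one r·B term per recipient: 2·0.5·0.41 + 4·0.25·0.129 = 0.539.
0.539 > 0.13: the indirect benefit exceeds the cost.

Yes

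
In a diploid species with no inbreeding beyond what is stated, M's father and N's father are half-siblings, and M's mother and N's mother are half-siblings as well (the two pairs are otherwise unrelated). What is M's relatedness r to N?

0.125

With two independent routes of shared ancestry, r is the sum of the two contributions.
M and N are related in two ways: half first cousins through their fathers (r = 1/16) and half first cousins through their mothers (r = 1/16).
r = 1/16 + 1/16 = 1/8 = 0.125.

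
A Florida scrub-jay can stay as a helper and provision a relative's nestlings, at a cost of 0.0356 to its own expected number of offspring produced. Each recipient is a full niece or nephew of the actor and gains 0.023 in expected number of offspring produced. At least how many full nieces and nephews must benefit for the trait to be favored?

7

r to a full niece or nephew = 1/4 (full aunt/uncle↔niece/nephew: two paths of length 3 through the shared grandparent pair: r = 2·(1/2)^3 = 1/4).
Hamilton's rule: n·r·B > C  ⇒  n > C/(r·B) = 0.0356/(0.25·0.023) = 6.191.
The smallest integer exceeding 6.191 is 7.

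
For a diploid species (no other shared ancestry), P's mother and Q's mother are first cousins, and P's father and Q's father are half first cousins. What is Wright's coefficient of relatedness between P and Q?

0.046875

Independent pedigree routes through distinct common ancestors add.
P and Q are related in two ways: second cousins through their mothers (r = 1/32) and half second cousins through their fathers (r = 1/64).
r = 1/32 + 1/64 = 3/64 = 0.046875.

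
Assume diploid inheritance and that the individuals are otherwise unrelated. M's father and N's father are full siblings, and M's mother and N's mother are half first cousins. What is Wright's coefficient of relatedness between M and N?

With two independent routes of shared ancestry, r is the sum of the two contributions.
M and N are related in two ways: first cousins through their fathers (r = 1/8) and half second cousins through their mothers (r = 1/64).
r = 1/8 + 1/64 = 0.140625.

0.140625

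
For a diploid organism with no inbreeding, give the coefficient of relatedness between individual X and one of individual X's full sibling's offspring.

0.25

Each parent–offspring link contributes a factor of 1/2, and independent paths through distinct common ancestors add.
Full aunt/uncle↔niece/nephew: two paths of length 3 through the shared grandparent pair: r = 2·(1/2)^3 = 1/4.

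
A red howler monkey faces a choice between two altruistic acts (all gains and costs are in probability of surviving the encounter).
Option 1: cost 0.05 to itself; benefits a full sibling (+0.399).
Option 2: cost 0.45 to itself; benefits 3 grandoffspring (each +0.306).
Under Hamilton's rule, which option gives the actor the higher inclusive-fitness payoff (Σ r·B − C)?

Option 1

Option 1: r to a full sibling = 0.5.
Option 1: Σ r·B − C = (1·0.5·0.399) − 0.05 = 0.1495.
Option 2: r to a grandoffspring = 0.25.
Option 2: Σ r·B − C = (3·0.25·0.306) − 0.45 = -0.2205.
Option 1 has the higher net inclusive-fitness payoff.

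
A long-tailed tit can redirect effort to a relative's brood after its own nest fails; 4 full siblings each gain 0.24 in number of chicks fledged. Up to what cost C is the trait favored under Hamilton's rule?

0.48

r to a full sibling = 1/2 (full sibs share both parents — two paths of length 2: r = 2·(1/2)^2 = 1/2).
Hamilton's rule: n·r·B > C, so the trait is favored while C < n·r·B = 4·0.5·0.24 = 0.48.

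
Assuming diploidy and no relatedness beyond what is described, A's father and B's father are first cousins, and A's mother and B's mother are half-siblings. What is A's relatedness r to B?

0.09375

Independent pedigree routes through distinct common ancestors add.
A and B are related in two ways: second cousins through their fathers (r = 1/32) and half first cousins through their mothers (r = 1/16).
r = 1/32 + 1/16 = 0.09375.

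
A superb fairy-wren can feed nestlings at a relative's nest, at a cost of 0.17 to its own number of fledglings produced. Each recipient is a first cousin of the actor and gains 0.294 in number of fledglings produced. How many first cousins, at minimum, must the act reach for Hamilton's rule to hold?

5

r to a first cousin = 0.125 (first cousins share one grandparent pair — two paths of length 4: r = 2·(1/2)^4 = 1/8).
Hamilton's rule: n·r·B > C  ⇒  n > C/(r·B) = 0.17/(0.125·0.294) = 4.626.
The smallest integer exceeding 4.626 is 5.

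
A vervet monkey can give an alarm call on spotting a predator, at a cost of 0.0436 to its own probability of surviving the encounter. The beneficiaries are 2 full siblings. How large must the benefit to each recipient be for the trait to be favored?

r to a full sibling = 1/2 (full sibs share both parents — two paths of length 2: r = 2·(1/2)^2 = 1/2).
Hamilton's rule with n recipients of equal r: n·r·B > C, so B > C/(n·r) = 0.0436/(2·0.5) = 0.0436.

0.0436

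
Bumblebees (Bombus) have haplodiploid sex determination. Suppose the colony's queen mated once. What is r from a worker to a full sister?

0.75

Haplodiploid full sisters inherit their father's entire haploid genome identically (contributing 1/2) and on average half of their mother's contribution (1/2 · 1/2 = 1/4); r = 1/2 + 1/4 = 3/4.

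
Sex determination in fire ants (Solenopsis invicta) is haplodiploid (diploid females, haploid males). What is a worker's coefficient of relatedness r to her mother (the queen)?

One meiotic link between diploid queen and diploid daughter: r = 1/2.

0.5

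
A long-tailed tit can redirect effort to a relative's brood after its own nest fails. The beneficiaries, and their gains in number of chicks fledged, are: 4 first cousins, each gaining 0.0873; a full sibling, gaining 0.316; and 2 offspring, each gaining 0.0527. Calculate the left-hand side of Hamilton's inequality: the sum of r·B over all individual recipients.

0.25435

r to a first cousin = 0.125 (first cousins share one grandparent pair — two paths of length 4: r = 2·(1/2)^4 = 1/8).
r to a full sibling = 0.5 (full sibs share both parents — two paths of length 2: r = 2·(1/2)^2 = 1/2).
r to an offspring = 0.5 (one parent–offspring link: r = (1/2)^1 = 1/2).
Summing one r·B term per recipient: 4·0.125·0.0873 + 1·0.5·0.316 + 2·0.5·0.0527 = 0.25435.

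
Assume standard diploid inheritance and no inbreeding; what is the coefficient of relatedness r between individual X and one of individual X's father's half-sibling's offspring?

Each parent–offspring link contributes a factor of 1/2, and independent paths through distinct common ancestors add.
Half first cousins share one grandparent — one path of length 4: r = (1/2)^4 = 1/16.

0.0625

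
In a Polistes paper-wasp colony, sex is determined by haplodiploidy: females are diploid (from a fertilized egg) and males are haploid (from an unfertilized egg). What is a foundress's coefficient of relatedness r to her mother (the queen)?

0.5

One meiotic link between diploid queen and diploid daughter: r = 1/2.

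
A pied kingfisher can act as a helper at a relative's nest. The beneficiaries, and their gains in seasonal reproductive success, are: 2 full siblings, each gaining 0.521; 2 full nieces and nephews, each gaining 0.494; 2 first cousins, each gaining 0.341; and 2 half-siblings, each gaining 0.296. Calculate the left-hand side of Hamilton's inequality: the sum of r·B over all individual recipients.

1.00125

r to a full sibling = 1/2 (full sibs share both parents — two paths of length 2: r = 2·(1/2)^2 = 1/2).
r to a full niece or nephew = 1/4 (full aunt/uncle↔niece/nephew: two paths of length 3 through the shared grandparent pair: r = 2·(1/2)^3 = 1/4).
r to a first cousin = 1/8 (first cousins share one grandparent pair — two paths of length 4: r = 2·(1/2)^4 = 1/8).
r to a half-sibling = 1/4 (half-sibs share one parent — one path of length 2: r = (1/2)^2 = 1/4).
Summing one r·B term per recipient: 2·0.5·0.521 + 2·0.25·0.494 + 2·0.125·0.341 + 2·0.25·0.296 = 1.00125.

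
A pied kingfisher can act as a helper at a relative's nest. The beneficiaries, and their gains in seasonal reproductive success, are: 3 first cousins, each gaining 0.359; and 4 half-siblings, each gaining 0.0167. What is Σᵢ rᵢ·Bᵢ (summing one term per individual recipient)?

r to a first cousin = 1/8 (first cousins share one grandparent pair — two paths of length 4: r = 2·(1/2)^4 = 1/8).
r to a half-sibling = 0.25 (half-sibs share one parent — one path of length 2: r = (1/2)^2 = 1/4).
Summing one r·B term per recipient: 3·0.125·0.359 + 4·0.25·0.0167 = 0.151325.

0.151325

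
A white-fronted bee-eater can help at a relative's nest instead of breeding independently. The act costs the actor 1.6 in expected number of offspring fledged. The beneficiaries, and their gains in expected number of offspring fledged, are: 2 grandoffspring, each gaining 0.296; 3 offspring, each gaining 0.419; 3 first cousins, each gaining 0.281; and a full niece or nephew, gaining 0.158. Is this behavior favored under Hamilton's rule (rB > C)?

Hamilton's rule: the trait is favored when the sum of r·B over every recipient exceeds the actor's cost C.
r to a grandoffspring = 1/4 (two parent–offspring links: r = (1/2)^2 = 1/4).
r to an offspring = 0.5 (one parent–offspring link: r = (1/2)^1 = 1/2).
r to a first cousin = 1/8 (first cousins share one grandparent pair — two paths of length 4: r = 2·(1/2)^4 = 1/8).
r to a full niece or nephew = 1/4 (full aunt/uncle↔niece/nephew: two paths of length 3 through the shared grandparent pair: r = 2·(1/2)^3 = 1/4).
Summing one r·B term per recipient: 2·0.25·0.296 + 3·0.5·0.419 + 3·0.125·0.281 + 1·0.25·0.158 = 0.921375.
0.921375 < 1.6: the indirect benefit is less than the cost.

No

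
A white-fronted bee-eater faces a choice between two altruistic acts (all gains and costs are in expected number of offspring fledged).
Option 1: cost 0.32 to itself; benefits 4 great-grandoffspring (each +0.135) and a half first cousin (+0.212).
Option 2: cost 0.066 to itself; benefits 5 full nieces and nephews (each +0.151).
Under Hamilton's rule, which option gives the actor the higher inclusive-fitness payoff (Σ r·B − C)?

Option 1: r to a great-grandoffspring = 0.125.
Option 1: r to a half first cousin = 0.0625.
Option 1: Σ r·B − C = (4·0.125·0.135 + 1·0.0625·0.212) − 0.32 = -0.23925.
Option 2: r to a full niece or nephew = 0.25.
Option 2: Σ r·B − C = (5·0.25·0.151) − 0.066 = 0.12275.
Option 2 has the higher net inclusive-fitness payoff.

Option 2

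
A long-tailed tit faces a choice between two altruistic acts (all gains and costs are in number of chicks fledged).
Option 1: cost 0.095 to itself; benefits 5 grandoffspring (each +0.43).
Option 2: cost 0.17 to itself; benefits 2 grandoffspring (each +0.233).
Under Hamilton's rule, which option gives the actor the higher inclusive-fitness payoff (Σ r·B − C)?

Option 1

Option 1: r to a grandoffspring = 0.25.
Option 1: Σ r·B − C = (5·0.25·0.43) − 0.095 = 0.4425.
Option 2: r to a grandoffspring = 0.25.
Option 2: Σ r·B − C = (2·0.25·0.233) − 0.17 = -0.0535.
Option 1 has the higher net inclusive-fitness payoff.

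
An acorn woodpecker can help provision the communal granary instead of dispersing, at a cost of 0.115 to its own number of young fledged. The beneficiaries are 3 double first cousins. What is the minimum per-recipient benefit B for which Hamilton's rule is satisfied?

0.1533

r to a double first cousin = 0.25 (double first cousins share both grandparent pairs — four paths of length 4: r = 4·(1/2)^4 = 1/4).
Hamilton's rule with n recipients of equal r: n·r·B > C, so B > C/(n·r) = 0.115/(3·0.25) = 0.1533.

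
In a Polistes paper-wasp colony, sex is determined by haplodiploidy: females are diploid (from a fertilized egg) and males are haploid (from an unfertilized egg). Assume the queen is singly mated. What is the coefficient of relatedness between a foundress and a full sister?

0.75

Haplodiploid full sisters inherit their father's entire haploid genome identically (contributing 1/2) and on average half of their mother's contribution (1/2 · 1/2 = 1/4); r = 1/2 + 1/4 = 3/4.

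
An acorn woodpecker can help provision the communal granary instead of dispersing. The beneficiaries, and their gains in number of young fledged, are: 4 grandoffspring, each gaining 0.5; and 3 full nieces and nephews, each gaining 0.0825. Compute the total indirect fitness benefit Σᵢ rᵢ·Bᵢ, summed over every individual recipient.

r to a grandoffspring = 1/4 (two parent–offspring links: r = (1/2)^2 = 1/4).
r to a full niece or nephew = 1/4 (full aunt/uncle↔niece/nephew: two paths of length 3 through the shared grandparent pair: r = 2·(1/2)^3 = 1/4).
Summing one r·B term per recipient: 4·0.25·0.5 + 3·0.25·0.0825 = 0.561875.

0.561875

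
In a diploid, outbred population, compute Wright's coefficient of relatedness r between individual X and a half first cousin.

0.0625

Each parent–offspring link contributes a factor of 1/2, and independent paths through distinct common ancestors add.
Half first cousins share one grandparent — one path of length 4: r = (1/2)^4 = 1/16.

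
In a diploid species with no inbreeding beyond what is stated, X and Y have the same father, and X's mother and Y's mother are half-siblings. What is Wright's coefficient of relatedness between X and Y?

0.3125

Wright's path rule: contributions from independent ancestry routes add.
X and Y are related in two ways: half-sibs through their shared father (r = 1/4) and half first cousins through their mothers (r = 1/16).
r = 1/4 + 1/16 = 0.3125.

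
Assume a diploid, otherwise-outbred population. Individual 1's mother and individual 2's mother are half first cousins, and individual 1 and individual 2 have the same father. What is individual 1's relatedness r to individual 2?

With two independent routes of shared ancestry, r is the sum of the two contributions.
Individual 1 and individual 2 are related in two ways: half second cousins through their mothers (r = 1/64) and half-sibs through their shared father (r = 1/4).
r = 1/64 + 1/4 = 0.265625.

0.265625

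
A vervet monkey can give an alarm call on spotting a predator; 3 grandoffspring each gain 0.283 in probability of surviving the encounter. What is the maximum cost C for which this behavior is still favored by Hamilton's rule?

0.21225

r to a grandoffspring = 0.25 (two parent–offspring links: r = (1/2)^2 = 1/4).
Hamilton's rule: n·r·B > C, so the trait is favored while C < n·r·B = 3·0.25·0.283 = 0.21225.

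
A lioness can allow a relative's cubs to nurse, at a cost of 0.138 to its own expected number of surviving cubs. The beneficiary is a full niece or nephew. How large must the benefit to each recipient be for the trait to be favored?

r to a full niece or nephew = 1/4 (full aunt/uncle↔niece/nephew: two paths of length 3 through the shared grandparent pair: r = 2·(1/2)^3 = 1/4).
Hamilton's rule with n recipients of equal r: n·r·B > C, so B > C/(n·r) = 0.138/(1·0.25) = 0.552.

0.552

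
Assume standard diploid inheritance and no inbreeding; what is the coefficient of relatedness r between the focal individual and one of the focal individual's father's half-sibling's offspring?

Each parent–offspring link contributes a factor of 1/2, and independent paths through distinct common ancestors add.
Half first cousins share one grandparent — one path of length 4: r = (1/2)^4 = 1/16.

0.0625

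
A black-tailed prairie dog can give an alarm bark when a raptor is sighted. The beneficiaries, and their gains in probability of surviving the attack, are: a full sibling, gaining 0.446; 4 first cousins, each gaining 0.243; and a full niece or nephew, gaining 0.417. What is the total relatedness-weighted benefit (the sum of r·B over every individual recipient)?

0.44875

r to a full sibling = 0.5 (full sibs share both parents — two paths of length 2: r = 2·(1/2)^2 = 1/2).
r to a first cousin = 1/8 (first cousins share one grandparent pair — two paths of length 4: r = 2·(1/2)^4 = 1/8).
r to a full niece or nephew = 1/4 (full aunt/uncle↔niece/nephew: two paths of length 3 through the shared grandparent pair: r = 2·(1/2)^3 = 1/4).
Summing one r·B term per recipient: 1·0.5·0.446 + 4·0.125·0.243 + 1·0.25·0.417 = 0.44875.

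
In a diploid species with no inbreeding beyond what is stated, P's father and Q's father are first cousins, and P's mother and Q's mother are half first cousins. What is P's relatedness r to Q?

0.046875

With two independent routes of shared ancestry, r is the sum of the two contributions.
P and Q are related in two ways: second cousins through their fathers (r = 1/32) and half second cousins through their mothers (r = 1/64).
r = 1/32 + 1/64 = 3/64 = 0.046875.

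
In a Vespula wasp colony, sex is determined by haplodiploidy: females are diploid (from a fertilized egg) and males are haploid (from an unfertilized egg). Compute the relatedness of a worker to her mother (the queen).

One meiotic link between diploid queen and diploid daughter: r = 1/2.

0.5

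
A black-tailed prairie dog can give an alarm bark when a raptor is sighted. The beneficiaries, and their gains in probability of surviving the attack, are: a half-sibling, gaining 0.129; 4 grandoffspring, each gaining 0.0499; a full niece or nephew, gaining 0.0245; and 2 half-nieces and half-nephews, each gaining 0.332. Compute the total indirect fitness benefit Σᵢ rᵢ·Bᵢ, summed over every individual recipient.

r to a half-sibling = 0.25 (half-sibs share one parent — one path of length 2: r = (1/2)^2 = 1/4).
r to a grandoffspring = 0.25 (two parent–offspring links: r = (1/2)^2 = 1/4).
r to a full niece or nephew = 0.25 (full aunt/uncle↔niece/nephew: two paths of length 3 through the shared grandparent pair: r = 2·(1/2)^3 = 1/4).
r to a half-niece or half-nephew = 0.125 (half-aunt/uncle↔niece/nephew: one path of length 3: r = (1/2)^3 = 1/8).
Summing one r·B term per recipient: 1·0.25·0.129 + 4·0.25·0.0499 + 1·0.25·0.0245 + 2·0.125·0.332 = 0.171275.

0.171275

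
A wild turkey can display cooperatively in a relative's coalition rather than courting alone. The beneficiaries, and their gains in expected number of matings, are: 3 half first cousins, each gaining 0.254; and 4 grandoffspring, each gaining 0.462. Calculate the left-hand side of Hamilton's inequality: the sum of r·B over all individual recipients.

r to a half first cousin = 1/16 (half first cousins share one grandparent — one path of length 4: r = (1/2)^4 = 1/16).
r to a grandoffspring = 0.25 (two parent–offspring links: r = (1/2)^2 = 1/4).
Summing one r·B term per recipient: 3·0.0625·0.254 + 4·0.25·0.462 = 0.509625.

0.509625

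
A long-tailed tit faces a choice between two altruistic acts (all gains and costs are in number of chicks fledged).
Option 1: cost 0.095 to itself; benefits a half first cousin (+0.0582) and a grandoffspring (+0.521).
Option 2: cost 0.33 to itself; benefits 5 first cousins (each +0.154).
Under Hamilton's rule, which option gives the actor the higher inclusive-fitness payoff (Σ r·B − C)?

Option 1

Option 1: r to a half first cousin = 0.0625.
Option 1: r to a grandoffspring = 0.25.
Option 1: Σ r·B − C = (1·0.0625·0.0582 + 1·0.25·0.521) − 0.095 = 0.0388875.
Option 2: r to a first cousin = 0.125.
Option 2: Σ r·B − C = (5·0.125·0.154) − 0.33 = -0.23375.
Option 1 has the higher net inclusive-fitness payoff.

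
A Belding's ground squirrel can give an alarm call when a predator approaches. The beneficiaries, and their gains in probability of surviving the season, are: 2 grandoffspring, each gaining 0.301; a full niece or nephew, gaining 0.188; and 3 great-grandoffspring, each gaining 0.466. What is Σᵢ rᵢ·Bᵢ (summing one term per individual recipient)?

r to a grandoffspring = 0.25 (two parent–offspring links: r = (1/2)^2 = 1/4).
r to a full niece or nephew = 1/4 (full aunt/uncle↔niece/nephew: two paths of length 3 through the shared grandparent pair: r = 2·(1/2)^3 = 1/4).
r to a great-grandoffspring = 1/8 (three parent–offspring links: r = (1/2)^3 = 1/8).
Summing one r·B term per recipient: 2·0.25·0.301 + 1·0.25·0.188 + 3·0.125·0.466 = 0.37225.

0.37225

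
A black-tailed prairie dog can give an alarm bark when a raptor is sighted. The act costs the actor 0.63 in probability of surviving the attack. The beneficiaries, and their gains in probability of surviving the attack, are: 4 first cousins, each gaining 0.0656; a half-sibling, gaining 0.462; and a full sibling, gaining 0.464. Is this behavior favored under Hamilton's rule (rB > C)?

Hamilton's rule: the trait is favored when the sum of r·B over every recipient exceeds the actor's cost C.
r to a first cousin = 0.125 (first cousins share one grandparent pair — two paths of length 4: r = 2·(1/2)^4 = 1/8).
r to a half-sibling = 1/4 (half-sibs share one parent — one path of length 2: r = (1/2)^2 = 1/4).
r to a full sibling = 0.5 (full sibs share both parents — two paths of length 2: r = 2·(1/2)^2 = 1/2).
Summing one r·B term per recipient: 4·0.125·0.0656 + 1·0.25·0.462 + 1·0.5·0.464 = 0.3803.
0.3803 < 0.63: the indirect benefit is less than the cost.

No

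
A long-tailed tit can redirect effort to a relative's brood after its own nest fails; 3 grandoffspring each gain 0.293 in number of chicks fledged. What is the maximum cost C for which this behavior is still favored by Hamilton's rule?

0.21975

r to a grandoffspring = 1/4 (two parent–offspring links: r = (1/2)^2 = 1/4).
Hamilton's rule: n·r·B > C, so the trait is favored while C < n·r·B = 3·0.25·0.293 = 0.21975.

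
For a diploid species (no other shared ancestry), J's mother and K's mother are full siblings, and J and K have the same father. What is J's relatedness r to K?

0.375

With two independent routes of shared ancestry, r is the sum of the two contributions.
J and K are related in two ways: first cousins through their mothers (r = 1/8) and half-sibs through their shared father (r = 1/4).
r = 1/8 + 1/4 = 3/8 = 0.375.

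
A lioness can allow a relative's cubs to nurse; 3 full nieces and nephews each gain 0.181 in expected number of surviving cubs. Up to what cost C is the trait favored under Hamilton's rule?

0.13575

r to a full niece or nephew = 0.25 (full aunt/uncle↔niece/nephew: two paths of length 3 through the shared grandparent pair: r = 2·(1/2)^3 = 1/4).
Hamilton's rule: n·r·B > C, so the trait is favored while C < n·r·B = 3·0.25·0.181 = 0.13575.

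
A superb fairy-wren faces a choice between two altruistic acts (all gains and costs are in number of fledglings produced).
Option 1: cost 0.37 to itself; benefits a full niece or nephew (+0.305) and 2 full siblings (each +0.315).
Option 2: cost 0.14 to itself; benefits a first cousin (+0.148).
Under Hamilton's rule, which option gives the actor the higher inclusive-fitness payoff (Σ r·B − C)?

Option 1: r to a full niece or nephew = 0.25.
Option 1: r to a full sibling = 0.5.
Option 1: Σ r·B − C = (1·0.25·0.305 + 2·0.5·0.315) − 0.37 = 0.02125.
Option 2: r to a first cousin = 0.125.
Option 2: Σ r·B − C = (1·0.125·0.148) − 0.14 = -0.1215.
Option 1 has the higher net inclusive-fitness payoff.

Option 1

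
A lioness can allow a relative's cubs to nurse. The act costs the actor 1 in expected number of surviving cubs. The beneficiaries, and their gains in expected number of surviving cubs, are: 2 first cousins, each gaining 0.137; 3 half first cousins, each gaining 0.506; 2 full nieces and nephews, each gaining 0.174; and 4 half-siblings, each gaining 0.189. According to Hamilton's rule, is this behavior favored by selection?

No

Hamilton's rule: the trait is favored when the sum of r·B over every recipient exceeds the actor's cost C.
r to a first cousin = 0.125 (first cousins share one grandparent pair — two paths of length 4: r = 2·(1/2)^4 = 1/8).
r to a half first cousin = 1/16 (half first cousins share one grandparent — one path of length 4: r = (1/2)^4 = 1/16).
r to a full niece or nephew = 1/4 (full aunt/uncle↔niece/nephew: two paths of length 3 through the shared grandparent pair: r = 2·(1/2)^3 = 1/4).
r to a half-sibling = 0.25 (half-sibs share one parent — one path of length 2: r = (1/2)^2 = 1/4).
Summing one r·B term per recipient: 2·0.125·0.137 + 3·0.0625·0.506 + 2·0.25·0.174 + 4·0.25·0.189 = 0.405125.
0.405125 < 1: the indirect benefit is less than the cost.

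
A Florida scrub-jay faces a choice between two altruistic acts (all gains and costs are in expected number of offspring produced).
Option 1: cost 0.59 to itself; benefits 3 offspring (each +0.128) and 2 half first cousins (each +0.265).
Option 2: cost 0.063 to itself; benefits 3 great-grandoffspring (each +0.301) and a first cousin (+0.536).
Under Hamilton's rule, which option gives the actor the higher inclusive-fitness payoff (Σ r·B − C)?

Option 1: r to an offspring = 0.5.
Option 1: r to a half first cousin = 0.0625.
Option 1: Σ r·B − C = (3·0.5·0.128 + 2·0.0625·0.265) − 0.59 = -0.364875.
Option 2: r to a great-grandoffspring = 0.125.
Option 2: r to a first cousin = 0.125.
Option 2: Σ r·B − C = (3·0.125·0.301 + 1·0.125·0.536) − 0.063 = 0.116875.
Option 2 has the higher net inclusive-fitness payoff.

Option 2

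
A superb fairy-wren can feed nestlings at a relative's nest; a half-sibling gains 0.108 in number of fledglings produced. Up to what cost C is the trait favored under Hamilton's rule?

0.027

r to a half-sibling = 1/4 (half-sibs share one parent — one path of length 2: r = (1/2)^2 = 1/4).
Hamilton's rule: n·r·B > C, so the trait is favored while C < n·r·B = 1·0.25·0.108 = 0.027.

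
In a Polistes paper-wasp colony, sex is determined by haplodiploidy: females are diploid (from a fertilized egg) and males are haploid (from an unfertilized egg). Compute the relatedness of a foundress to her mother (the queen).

One meiotic link between diploid queen and diploid daughter: r = 1/2.

0.5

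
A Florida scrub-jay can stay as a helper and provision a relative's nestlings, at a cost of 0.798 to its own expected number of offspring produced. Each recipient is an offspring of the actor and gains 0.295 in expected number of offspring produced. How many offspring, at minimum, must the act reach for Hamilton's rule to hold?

r to an offspring = 0.5 (one parent–offspring link: r = (1/2)^1 = 1/2).
Hamilton's rule: n·r·B > C  ⇒  n > C/(r·B) = 0.798/(0.5·0.295) = 5.41.
The smallest integer exceeding 5.41 is 6.

6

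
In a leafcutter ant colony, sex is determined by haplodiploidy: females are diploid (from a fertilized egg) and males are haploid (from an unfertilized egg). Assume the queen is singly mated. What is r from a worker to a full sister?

Haplodiploid full sisters inherit their father's entire haploid genome identically (contributing 1/2) and on average half of their mother's contribution (1/2 · 1/2 = 1/4); r = 1/2 + 1/4 = 3/4.

0.75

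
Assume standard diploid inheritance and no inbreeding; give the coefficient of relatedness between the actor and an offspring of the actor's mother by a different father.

Each parent–offspring link contributes a factor of 1/2, and independent paths through distinct common ancestors add.
Half-sibs share one parent — one path of length 2: r = (1/2)^2 = 1/4.

0.25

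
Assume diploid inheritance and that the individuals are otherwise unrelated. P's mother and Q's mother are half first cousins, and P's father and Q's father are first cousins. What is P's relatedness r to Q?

0.046875

Independent pedigree routes through distinct common ancestors add.
P and Q are related in two ways: half second cousins through their mothers (r = 1/64) and second cousins through their fathers (r = 1/32).
r = 1/64 + 1/32 = 0.046875.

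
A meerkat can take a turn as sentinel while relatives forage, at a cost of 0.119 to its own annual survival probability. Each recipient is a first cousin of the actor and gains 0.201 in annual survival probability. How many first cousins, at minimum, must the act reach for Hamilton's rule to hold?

5

r to a first cousin = 0.125 (first cousins share one grandparent pair — two paths of length 4: r = 2·(1/2)^4 = 1/8).
Hamilton's rule: n·r·B > C  ⇒  n > C/(r·B) = 0.119/(0.125·0.201) = 4.736.
The smallest integer exceeding 4.736 is 5.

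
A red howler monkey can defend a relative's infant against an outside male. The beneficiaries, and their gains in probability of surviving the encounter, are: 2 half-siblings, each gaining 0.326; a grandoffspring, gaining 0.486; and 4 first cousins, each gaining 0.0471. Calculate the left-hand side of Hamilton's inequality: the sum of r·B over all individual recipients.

0.30805

r to a half-sibling = 0.25 (half-sibs share one parent — one path of length 2: r = (1/2)^2 = 1/4).
r to a grandoffspring = 0.25 (two parent–offspring links: r = (1/2)^2 = 1/4).
r to a first cousin = 1/8 (first cousins share one grandparent pair — two paths of length 4: r = 2·(1/2)^4 = 1/8).
Summing one r·B term per recipient: 2·0.25·0.326 + 1·0.25·0.486 + 4·0.125·0.0471 = 0.30805.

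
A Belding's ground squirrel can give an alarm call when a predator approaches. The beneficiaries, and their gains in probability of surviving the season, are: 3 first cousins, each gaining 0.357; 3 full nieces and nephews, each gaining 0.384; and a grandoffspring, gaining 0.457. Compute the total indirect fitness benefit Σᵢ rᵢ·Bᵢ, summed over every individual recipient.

r to a first cousin = 1/8 (first cousins share one grandparent pair — two paths of length 4: r = 2·(1/2)^4 = 1/8).
r to a full niece or nephew = 1/4 (full aunt/uncle↔niece/nephew: two paths of length 3 through the shared grandparent pair: r = 2·(1/2)^3 = 1/4).
r to a grandoffspring = 1/4 (two parent–offspring links: r = (1/2)^2 = 1/4).
Summing one r·B term per recipient: 3·0.125·0.357 + 3·0.25·0.384 + 1·0.25·0.457 = 0.536125.

0.536125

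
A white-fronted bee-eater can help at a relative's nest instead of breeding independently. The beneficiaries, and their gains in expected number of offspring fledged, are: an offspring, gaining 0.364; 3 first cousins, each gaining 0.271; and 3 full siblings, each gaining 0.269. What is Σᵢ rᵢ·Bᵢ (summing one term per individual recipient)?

r to an offspring = 1/2 (one parent–offspring link: r = (1/2)^1 = 1/2).
r to a first cousin = 1/8 (first cousins share one grandparent pair — two paths of length 4: r = 2·(1/2)^4 = 1/8).
r to a full sibling = 0.5 (full sibs share both parents — two paths of length 2: r = 2·(1/2)^2 = 1/2).
Summing one r·B term per recipient: 1·0.5·0.364 + 3·0.125·0.271 + 3·0.5·0.269 = 0.687125.

0.687125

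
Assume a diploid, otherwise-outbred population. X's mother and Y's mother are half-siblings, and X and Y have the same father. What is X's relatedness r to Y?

Independent pedigree routes through distinct common ancestors add.
X and Y are related in two ways: half first cousins through their mothers (r = 1/16) and half-sibs through their shared father (r = 1/4).
r = 1/16 + 1/4 = 5/16 = 0.3125.

0.3125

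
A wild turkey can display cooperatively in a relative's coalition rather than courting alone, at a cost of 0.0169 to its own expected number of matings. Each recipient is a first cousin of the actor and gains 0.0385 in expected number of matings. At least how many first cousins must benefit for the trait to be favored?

4

r to a first cousin = 0.125 (first cousins share one grandparent pair — two paths of length 4: r = 2·(1/2)^4 = 1/8).
Hamilton's rule: n·r·B > C  ⇒  n > C/(r·B) = 0.0169/(0.125·0.0385) = 3.512.
The smallest integer exceeding 3.512 is 4.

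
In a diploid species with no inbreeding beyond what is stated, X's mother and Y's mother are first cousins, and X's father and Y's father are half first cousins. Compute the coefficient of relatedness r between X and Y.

With two independent routes of shared ancestry, r is the sum of the two contributions.
X and Y are related in two ways: second cousins through their mothers (r = 1/32) and half second cousins through their fathers (r = 1/64).
r = 1/32 + 1/64 = 3/64 = 0.046875.

0.046875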